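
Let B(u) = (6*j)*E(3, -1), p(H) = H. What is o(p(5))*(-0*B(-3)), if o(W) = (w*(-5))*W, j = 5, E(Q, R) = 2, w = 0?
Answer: 0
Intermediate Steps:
B(u) = 60 (B(u) = (6*5)*2 = 30*2 = 60)
o(W) = 0 (o(W) = (0*(-5))*W = 0*W = 0)
o(p(5))*(-0*B(-3)) = 0*(-0*60) = 0*(-7*0) = 0*0 = 0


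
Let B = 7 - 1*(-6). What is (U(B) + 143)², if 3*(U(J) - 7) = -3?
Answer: 22201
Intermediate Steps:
B = 13 (B = 7 + 6 = 13)
U(J) = 6 (U(J) = 7 + (⅓)*(-3) = 7 - 1 = 6)
(U(B) + 143)² = (6 + 143)² = 149² = 22201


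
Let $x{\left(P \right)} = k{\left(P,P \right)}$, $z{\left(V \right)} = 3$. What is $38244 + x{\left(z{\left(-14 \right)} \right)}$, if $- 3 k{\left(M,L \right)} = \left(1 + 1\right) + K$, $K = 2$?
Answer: $\frac{114728}{3} \approx 38243.0$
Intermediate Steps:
$k{\left(M,L \right)} = - \frac{4}{3}$ ($k{\left(M,L \right)} = - \frac{\left(1 + 1\right) + 2}{3} = - \frac{2 + 2}{3} = \left(- \frac{1}{3}\right) 4 = - \frac{4}{3}$)
$x{\left(P \right)} = - \frac{4}{3}$
$38244 + x{\left(z{\left(-14 \right)} \right)} = 38244 - \frac{4}{3} = \frac{114728}{3}$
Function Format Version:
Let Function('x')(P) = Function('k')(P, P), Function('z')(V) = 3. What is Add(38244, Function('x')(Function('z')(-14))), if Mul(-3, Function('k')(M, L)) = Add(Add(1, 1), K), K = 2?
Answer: Rational(114728, 3) ≈ 38243.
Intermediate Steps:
Function('k')(M, L) = Rational(-4, 3) (Function('k')(M, L) = Mul(Rational(-1, 3), Add(Add(1, 1), 2)) = Mul(Rational(-1, 3), Add(2, 2)) = Mul(Rational(-1, 3), 4) = Rational(-4, 3))
Function('x')(P) = Rational(-4, 3)
Add(38244, Function('x')(Function('z')(-14))) = Add(38244, Rational(-4, 3)) = Rational(114728, 3)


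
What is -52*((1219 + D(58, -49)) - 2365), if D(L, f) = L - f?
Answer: 54028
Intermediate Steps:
-52*((1219 + D(58, -49)) - 2365) = -52*((1219 + (58 - 1*(-49))) - 2365) = -52*((1219 + (58 + 49)) - 2365) = -52*((1219 + 107) - 2365) = -52*(1326 - 2365) = -52*(-1039) = 54028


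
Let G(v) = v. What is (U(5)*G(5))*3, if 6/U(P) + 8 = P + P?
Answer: 45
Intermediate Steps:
U(P) = 6/(-8 + 2*P) (U(P) = 6/(-8 + (P + P)) = 6/(-8 + 2*P))
(U(5)*G(5))*3 = ((3/(-4 + 5))*5)*3 = ((3/1)*5)*3 = ((3*1)*5)*3 = (3*5)*3 = 15*3 = 45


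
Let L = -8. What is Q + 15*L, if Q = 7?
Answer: -113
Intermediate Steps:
Q + 15*L = 7 + 15*(-8) = 7 - 120 = -113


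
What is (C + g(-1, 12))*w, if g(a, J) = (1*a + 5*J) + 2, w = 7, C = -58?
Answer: 21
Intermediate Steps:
g(a, J) = 2 + a + 5*J (g(a, J) = (a + 5*J) + 2 = 2 + a + 5*J)
(C + g(-1, 12))*w = (-58 + (2 - 1 + 5*12))*7 = (-58 + (2 - 1 + 60))*7 = (-58 + 61)*7 = 3*7 = 21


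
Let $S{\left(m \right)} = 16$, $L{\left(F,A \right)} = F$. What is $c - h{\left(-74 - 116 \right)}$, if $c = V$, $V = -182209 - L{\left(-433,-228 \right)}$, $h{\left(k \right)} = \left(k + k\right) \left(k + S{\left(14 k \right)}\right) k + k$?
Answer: $12381214$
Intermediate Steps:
$h{\left(k \right)} = k + 2 k^{2} \left(16 + k\right)$ ($h{\left(k \right)} = \left(k + k\right) \left(k + 16\right) k + k = 2 k \left(16 + k\right) k + k = 2 k^{2} \left(16 + k\right) + k = k + 2 k^{2} \left(16 + k\right)$)
$V = -181776$ ($V = -182209 - -433 = -182209 + 433 = -181776$)
$c = -181776$
$c - h{\left(-74 - 116 \right)} = -181776 - \left(-74 - 116\right) \left(1 + 2 \left(-74 - 116\right)^{2} + 32 \left(-74 - 116\right)\right) = -181776 - - 190 \left(1 + 2 \left(-190\right)^{2} + 32 \left(-190\right)\right) = -181776 - - 190 \left(1 + 2 \cdot 36100 - 6080\right) = -181776 - - 190 \left(1 + 72200 - 6080\right) = -181776 - \left(-190\right) 66121 = -181776 - -12562990 = -181776 + 12562990 = 12381214$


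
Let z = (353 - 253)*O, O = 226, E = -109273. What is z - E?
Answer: 131873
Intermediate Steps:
z = 22600 (z = (353 - 253)*226 = 100*226 = 22600)
z - E = 22600 - 1*(-109273) = 22600 + 109273 = 131873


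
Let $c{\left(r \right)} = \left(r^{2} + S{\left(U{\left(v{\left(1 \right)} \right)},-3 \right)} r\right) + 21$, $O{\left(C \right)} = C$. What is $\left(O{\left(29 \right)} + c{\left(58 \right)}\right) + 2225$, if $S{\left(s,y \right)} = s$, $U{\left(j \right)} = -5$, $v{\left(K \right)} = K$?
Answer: $5349$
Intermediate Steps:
$c{\left(r \right)} = 21 + r^{2} - 5 r$ ($c{\left(r \right)} = \left(r^{2} - 5 r\right) + 21 = 21 + r^{2} - 5 r$)
$\left(O{\left(29 \right)} + c{\left(58 \right)}\right) + 2225 = \left(29 + \left(21 + 58^{2} - 290\right)\right) + 2225 = \left(29 + \left(21 + 3364 - 290\right)\right) + 2225 = \left(29 + 3095\right) + 2225 = 3124 + 2225 = 5349$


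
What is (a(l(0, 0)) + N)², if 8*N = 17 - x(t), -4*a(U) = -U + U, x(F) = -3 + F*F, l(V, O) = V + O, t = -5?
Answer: 25/64 ≈ 0.39063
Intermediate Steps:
l(V, O) = O + V
x(F) = -3 + F²
a(U) = 0 (a(U) = -(-U + U)/4 = -¼*0 = 0)
N = -5/8 (N = (17 - (-3 + (-5)²))/8 = (17 - (-3 + 25))/8 = (17 - 1*22)/8 = (17 - 22)/8 = (⅛)*(-5) = -5/8 ≈ -0.62500)
(a(l(0, 0)) + N)² = (0 - 5/8)² = (-5/8)² = 25/64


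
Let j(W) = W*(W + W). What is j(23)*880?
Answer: 931040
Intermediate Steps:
j(W) = 2*W**2 (j(W) = W*(2*W) = 2*W**2)
j(23)*880 = (2*23**2)*880 = (2*529)*880 = 1058*880 = 931040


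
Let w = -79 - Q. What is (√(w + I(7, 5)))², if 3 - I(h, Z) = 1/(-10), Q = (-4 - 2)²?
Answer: -1119/10 ≈ -111.90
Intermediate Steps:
Q = 36 (Q = (-6)² = 36)
I(h, Z) = 31/10 (I(h, Z) = 3 - 1/(-10) = 3 - 1*(-⅒) = 3 + ⅒ = 31/10)
w = -115 (w = -79 - 1*36 = -79 - 36 = -115)
(√(w + I(7, 5)))² = (√(-115 + 31/10))² = (√(-1119/10))² = (I*√11190/10)² = -1119/10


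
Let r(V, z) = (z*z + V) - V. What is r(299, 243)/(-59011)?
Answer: -59049/59011 ≈ -1.0006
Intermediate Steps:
r(V, z) = z² (r(V, z) = (z² + V) - V = (V + z²) - V = z²)
r(299, 243)/(-59011) = 243²/(-59011) = 59049*(-1/59011) = -59049/59011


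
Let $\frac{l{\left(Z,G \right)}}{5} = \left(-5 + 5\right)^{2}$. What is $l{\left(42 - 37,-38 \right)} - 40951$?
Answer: $-40951$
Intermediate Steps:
$l{\left(Z,G \right)} = 0$ ($l{\left(Z,G \right)} = 5 \left(-5 + 5\right)^{2} = 5 \cdot 0^{2} = 5 \cdot 0 = 0$)
$l{\left(42 - 37,-38 \right)} - 40951 = 0 - 40951 = -40951$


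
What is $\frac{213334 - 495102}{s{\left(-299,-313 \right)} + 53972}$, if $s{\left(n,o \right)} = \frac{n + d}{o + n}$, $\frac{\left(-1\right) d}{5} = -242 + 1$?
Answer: $- \frac{28740336}{5504993} \approx -5.2208$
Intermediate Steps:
$d = 1205$ ($d = - 5 \left(-242 + 1\right) = \left(-5\right) \left(-241\right) = 1205$)
$s{\left(n,o \right)} = \frac{1205 + n}{n + o}$ ($s{\left(n,o \right)} = \frac{n + 1205}{o + n} = \frac{1205 + n}{n + o}$)
$\frac{213334 - 495102}{s{\left(-299,-313 \right)} + 53972} = \frac{213334 - 495102}{\frac{1205 - 299}{-299 - 313} + 53972} = - \frac{281768}{\frac{1}{-612} \cdot 906 + 53972} = - \frac{281768}{\left(- \frac{1}{612}\right) 906 + 53972} = - \frac{281768}{- \frac{151}{102} + 53972} = - \frac{281768}{\frac{5504993}{102}} = \left(-281768\right) \frac{102}{5504993} = - \frac{28740336}{5504993}$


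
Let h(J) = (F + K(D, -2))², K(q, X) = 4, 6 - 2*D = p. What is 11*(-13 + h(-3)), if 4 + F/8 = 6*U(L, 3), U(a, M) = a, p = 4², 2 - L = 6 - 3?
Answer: 63393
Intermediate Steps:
L = -1 (L = 2 - (6 - 3) = 2 - 1*3 = 2 - 3 = -1)
p = 16
D = -5 (D = 3 - ½*16 = 3 - 8 = -5)
F = -80 (F = -32 + 8*(6*(-1)) = -32 + 8*(-6) = -32 - 48 = -80)
h(J) = 5776 (h(J) = (-80 + 4)² = (-76)² = 5776)
11*(-13 + h(-3)) = 11*(-13 + 5776) = 11*5763 = 63393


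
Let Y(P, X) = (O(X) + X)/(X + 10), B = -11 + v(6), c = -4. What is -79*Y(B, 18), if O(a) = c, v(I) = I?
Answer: -79/2 ≈ -39.500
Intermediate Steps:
B = -5 (B = -11 + 6 = -5)
O(a) = -4
Y(P, X) = (-4 + X)/(10 + X) (Y(P, X) = (-4 + X)/(X + 10) = (-4 + X)/(10 + X))
-79*Y(B, 18) = -79*(-4 + 18)/(10 + 18) = -79*14/28 = -79*1/2 = -79/2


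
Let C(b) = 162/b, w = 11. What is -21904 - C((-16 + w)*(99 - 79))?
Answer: -1095119/50 ≈ -21902.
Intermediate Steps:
-21904 - C((-16 + w)*(99 - 79)) = -21904 - 162/((-16 + 11)*(99 - 79)) = -21904 - 162/((-5*20)) = -21904 - 162/(-100) = -21904 - 162*(-1)/100 = -21904 - 1*(-81/50) = -21904 + 81/50 = -1095119/50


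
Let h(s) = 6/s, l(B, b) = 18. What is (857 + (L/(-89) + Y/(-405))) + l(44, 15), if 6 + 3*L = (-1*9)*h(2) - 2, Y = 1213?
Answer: 31436143/36045 ≈ 872.14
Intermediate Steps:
L = -35/3 (L = -2 + ((-1*9)*(6/2) - 2)/3 = -2 + (-54/2 - 2)/3 = -2 + (-9*3 - 2)/3 = -2 + (-27 - 2)/3 = -2 + (⅓)*(-29) = -2 - 29/3 = -35/3 ≈ -11.667)
(857 + (L/(-89) + Y/(-405))) + l(44, 15) = (857 + (-35/3/(-89) + 1213/(-405))) + 18 = (857 + (-35/3*(-1/89) + 1213*(-1/405))) + 18 = (857 + (35/267 - 1213/405)) + 18 = (857 - 103232/36045) + 18 = 30787333/36045 + 18 = 31436143/36045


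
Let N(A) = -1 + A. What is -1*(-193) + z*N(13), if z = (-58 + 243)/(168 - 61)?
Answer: 22871/107 ≈ 213.75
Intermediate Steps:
z = 185/107 ≈ 1.7290
-1*(-193) + z*N(13) = -1*(-193) + 185*(-1 + 13)/107 = 193 + (185/107)*12 = 193 + 2220/107 = 22871/107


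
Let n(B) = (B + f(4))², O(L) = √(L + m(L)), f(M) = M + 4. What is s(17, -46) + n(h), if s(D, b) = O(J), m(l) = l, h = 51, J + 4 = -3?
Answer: 3481 + I*√14 ≈ 3481.0 + 3.7417*I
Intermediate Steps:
J = -7 (J = -4 - 3 = -7)
f(M) = 4 + M
O(L) = √2*√L (O(L) = √(L + L) = √(2*L) = √2*√L)
s(D, b) = I*√14 (s(D, b) = √2*√(-7) = √2*(I*√7) = I*√14)
n(B) = (8 + B)² (n(B) = (B + (4 + 4))² = (B + 8)² = (8 + B)²)
s(17, -46) + n(h) = I*√14 + (8 + 51)² = I*√14 + 59² = I*√14 + 3481 = 3481 + I*√14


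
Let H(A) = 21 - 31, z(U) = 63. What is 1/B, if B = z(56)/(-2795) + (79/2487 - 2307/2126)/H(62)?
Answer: 29556353580/2447173633 ≈ 12.078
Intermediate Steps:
H(A) = -10
B = 2447173633/29556353580 (B = 63/(-2795) + (79/2487 - 2307/2126)/(-10) = 63*(-1/2795) + (79*(1/2487) - 2307*1/2126)*(-⅒) = -63/2795 + (79/2487 - 2307/2126)*(-⅒) = -63/2795 - 5569555/5287362*(-⅒) = -63/2795 + 1113911/10574724 = 2447173633/29556353580 ≈ 0.082797)
1/B = 1/(2447173633/29556353580) = 29556353580/2447173633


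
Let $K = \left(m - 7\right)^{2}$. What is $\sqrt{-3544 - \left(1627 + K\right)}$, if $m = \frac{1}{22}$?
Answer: $\frac{i \sqrt{2526173}}{22} \approx 72.245 i$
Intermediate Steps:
$m = \frac{1}{22} \approx 0.045455$
$K = \frac{23409}{484}$ ($K = \left(\frac{1}{22} - 7\right)^{2} = \left(- \frac{153}{22}\right)^{2} = \frac{23409}{484} \approx 48.366$)
$\sqrt{-3544 - \left(1627 + K\right)} = \sqrt{-3544 - \frac{810877}{484}} = \sqrt{- \frac{2526173}{484}} = \frac{i \sqrt{2526173}}{22}$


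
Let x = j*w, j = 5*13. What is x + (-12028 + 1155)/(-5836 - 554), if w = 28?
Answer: 11640673/6390 ≈ 1821.7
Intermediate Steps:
j = 65
x = 1820 (x = 65*28 = 1820)
x + (-12028 + 1155)/(-5836 - 554) = 1820 + (-12028 + 1155)/(-5836 - 554) = 1820 - 10873/(-6390) = 1820 - 10873*(-1/6390) = 1820 + 10873/6390 = 11640673/6390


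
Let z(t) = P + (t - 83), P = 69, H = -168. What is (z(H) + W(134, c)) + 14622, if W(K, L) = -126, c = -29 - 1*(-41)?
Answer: 14314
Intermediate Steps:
c = 12 (c = -29 + 41 = 12)
z(t) = -14 + t (z(t) = 69 + (t - 83) = 69 + (-83 + t) = -14 + t)
(z(H) + W(134, c)) + 14622 = ((-14 - 168) - 126) + 14622 = (-182 - 126) + 14622 = -308 + 14622 = 14314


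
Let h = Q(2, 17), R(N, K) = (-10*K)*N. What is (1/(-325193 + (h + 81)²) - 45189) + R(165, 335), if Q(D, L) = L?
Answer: -188702971072/315589 ≈ -5.9794e+5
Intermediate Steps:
R(N, K) = -10*K*N (R(N, K) = (-10*K)*N = -10*K*N)
h = 17
(1/(-325193 + (h + 81)²) - 45189) + R(165, 335) = (1/(-325193 + (17 + 81)²) - 45189) - 10*335*165 = (1/(-325193 + 98²) - 45189) - 552750 = (1/(-325193 + 9604) - 45189) - 552750 = (1/(-315589) - 45189) - 552750 = (-1/315589 - 45189) - 552750 = -14261151322/315589 - 552750 = -188702971072/315589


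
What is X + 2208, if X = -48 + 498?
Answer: 2658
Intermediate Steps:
X = 450
X + 2208 = 450 + 2208 = 2658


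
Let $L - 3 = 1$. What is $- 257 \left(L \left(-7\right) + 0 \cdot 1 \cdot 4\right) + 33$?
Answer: $7229$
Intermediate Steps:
$L = 4$ ($L = 3 + 1 = 4$)
$- 257 \left(L \left(-7\right) + 0 \cdot 1 \cdot 4\right) + 33 = - 257 \left(4 \left(-7\right) + 0 \cdot 1 \cdot 4\right) + 33 = - 257 \left(-28 + 0 \cdot 4\right) + 33 = - 257 \left(-28 + 0\right) + 33 = \left(-257\right) \left(-28\right) + 33 = 7196 + 33 = 7229$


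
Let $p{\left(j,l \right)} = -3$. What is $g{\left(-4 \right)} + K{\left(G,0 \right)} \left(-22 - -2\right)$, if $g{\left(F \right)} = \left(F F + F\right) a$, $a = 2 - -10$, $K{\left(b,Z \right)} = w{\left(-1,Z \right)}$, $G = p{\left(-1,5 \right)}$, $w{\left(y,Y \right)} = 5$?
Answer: $44$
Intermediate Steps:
$G = -3$
$K{\left(b,Z \right)} = 5$
$a = 12$ ($a = 2 + 10 = 12$)
$g{\left(F \right)} = 12 F + 12 F^{2}$ ($g{\left(F \right)} = \left(F F + F\right) 12 = \left(F^{2} + F\right) 12 = \left(F + F^{2}\right) 12 = 12 F + 12 F^{2}$)
$g{\left(-4 \right)} + K{\left(G,0 \right)} \left(-22 - -2\right) = 12 \left(-4\right) \left(1 - 4\right) + 5 \left(-22 - -2\right) = 12 \left(-4\right) \left(-3\right) + 5 \left(-22 + 2\right) = 144 + 5 \left(-20\right) = 144 - 100 = 44$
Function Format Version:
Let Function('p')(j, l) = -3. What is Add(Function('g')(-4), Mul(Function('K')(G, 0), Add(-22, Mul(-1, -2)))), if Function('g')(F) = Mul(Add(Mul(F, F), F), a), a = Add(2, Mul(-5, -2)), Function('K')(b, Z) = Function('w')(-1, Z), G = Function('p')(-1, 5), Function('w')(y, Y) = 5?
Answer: 44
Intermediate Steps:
G = -3
Function('K')(b, Z) = 5
a = 12 (a = Add(2, 10) = 12)
Function('g')(F) = Add(Mul(12, F), Mul(12, Pow(F, 2))) (Function('g')(F) = Mul(Add(Mul(F, F), F), 12) = Mul(Add(Pow(F, 2), F), 12) = Mul(Add(F, Pow(F, 2)), 12) = Add(Mul(12, F), Mul(12, Pow(F, 2))))
Add(Function('g')(-4), Mul(Function('K')(G, 0), Add(-22, Mul(-1, -2)))) = Add(Mul(12, -4, Add(1, -4)), Mul(5, Add(-22, Mul(-1, -2)))) = Add(Mul(12, -4, -3), Mul(5, Add(-22, 2))) = Add(144, Mul(5, -20)) = Add(144, -100) = 44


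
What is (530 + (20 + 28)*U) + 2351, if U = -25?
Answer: 1681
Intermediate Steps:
(530 + (20 + 28)*U) + 2351 = (530 + (20 + 28)*(-25)) + 2351 = (530 + 48*(-25)) + 2351 = (530 - 1200) + 2351 = -670 + 2351 = 1681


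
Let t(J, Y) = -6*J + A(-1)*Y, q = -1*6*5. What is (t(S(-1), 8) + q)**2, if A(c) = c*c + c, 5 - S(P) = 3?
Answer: 1764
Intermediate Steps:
S(P) = 2 (S(P) = 5 - 1*3 = 5 - 3 = 2)
A(c) = c + c**2 (A(c) = c**2 + c = c + c**2)
q = -30 (q = -6*5 = -30)
t(J, Y) = -6*J (t(J, Y) = -6*J + (-(1 - 1))*Y = -6*J + (-1*0)*Y = -6*J + 0*Y = -6*J + 0 = -6*J)
(t(S(-1), 8) + q)**2 = (-6*2 - 30)**2 = (-12 - 30)**2 = (-42)**2 = 1764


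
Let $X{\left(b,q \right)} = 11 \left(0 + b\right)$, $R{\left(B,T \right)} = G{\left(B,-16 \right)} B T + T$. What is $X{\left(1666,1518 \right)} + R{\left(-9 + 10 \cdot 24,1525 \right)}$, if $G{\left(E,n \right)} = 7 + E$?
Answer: $83861301$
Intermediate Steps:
$R{\left(B,T \right)} = T + B T \left(7 + B\right)$ ($R{\left(B,T \right)} = \left(7 + B\right) B T + T = B \left(7 + B\right) T + T = B T \left(7 + B\right) + T = T + B T \left(7 + B\right)$)
$X{\left(b,q \right)} = 11 b$
$X{\left(1666,1518 \right)} + R{\left(-9 + 10 \cdot 24,1525 \right)} = 11 \cdot 1666 + 1525 \left(1 + \left(-9 + 10 \cdot 24\right) \left(7 + \left(-9 + 10 \cdot 24\right)\right)\right) = 18326 + 1525 \left(1 + \left(-9 + 240\right) \left(7 + \left(-9 + 240\right)\right)\right) = 18326 + 1525 \left(1 + 231 \left(7 + 231\right)\right) = 18326 + 1525 \left(1 + 231 \cdot 238\right) = 18326 + 1525 \left(1 + 54978\right) = 18326 + 1525 \cdot 54979 = 18326 + 83842975 = 83861301$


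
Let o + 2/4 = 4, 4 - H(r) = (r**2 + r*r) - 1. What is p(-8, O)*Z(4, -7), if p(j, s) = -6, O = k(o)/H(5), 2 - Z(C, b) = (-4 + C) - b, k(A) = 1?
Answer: 30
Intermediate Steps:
H(r) = 5 - 2*r**2 (H(r) = 4 - ((r**2 + r*r) - 1) = 4 - ((r**2 + r**2) - 1) = 4 - (2*r**2 - 1) = 4 - (-1 + 2*r**2) = 4 + (1 - 2*r**2) = 5 - 2*r**2)
o = 7/2 (o = -1/2 + 4 = 7/2 ≈ 3.5000)
Z(C, b) = 6 + b - C (Z(C, b) = 2 - ((-4 + C) - b) = 2 - (-4 + C - b) = 2 + (4 + b - C) = 6 + b - C)
O = -1/45 (O = 1/(5 - 2*5**2) = 1/(5 - 2*25) = 1/(5 - 50) = 1/(-45) = 1*(-1/45) = -1/45 ≈ -0.022222)
p(-8, O)*Z(4, -7) = -6*(6 - 7 - 1*4) = -6*(6 - 7 - 4) = -6*(-5) = 30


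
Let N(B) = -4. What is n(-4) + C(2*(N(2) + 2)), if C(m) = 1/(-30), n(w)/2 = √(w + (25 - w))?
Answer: 299/30 ≈ 9.9667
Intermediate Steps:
n(w) = 10 (n(w) = 2*√(w + (25 - w)) = 2*√25 = 2*5 = 10)
C(m) = -1/30
n(-4) + C(2*(N(2) + 2)) = 10 - 1/30 = 299/30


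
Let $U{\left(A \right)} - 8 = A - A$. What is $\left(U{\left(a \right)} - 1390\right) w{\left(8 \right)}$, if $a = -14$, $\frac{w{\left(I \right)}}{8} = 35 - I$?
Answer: $-298512$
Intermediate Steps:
$w{\left(I \right)} = 280 - 8 I$ ($w{\left(I \right)} = 8 \left(35 - I\right) = 280 - 8 I$)
$U{\left(A \right)} = 8$ ($U{\left(A \right)} = 8 + \left(A - A\right) = 8 + 0 = 8$)
$\left(U{\left(a \right)} - 1390\right) w{\left(8 \right)} = \left(8 - 1390\right) \left(280 - 64\right) = - 1382 \left(280 - 64\right) = \left(-1382\right) 216 = -298512$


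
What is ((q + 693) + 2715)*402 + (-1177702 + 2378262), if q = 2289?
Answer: 3490754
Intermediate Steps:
((q + 693) + 2715)*402 + (-1177702 + 2378262) = ((2289 + 693) + 2715)*402 + (-1177702 + 2378262) = (2982 + 2715)*402 + 1200560 = 5697*402 + 1200560 = 2290194 + 1200560 = 3490754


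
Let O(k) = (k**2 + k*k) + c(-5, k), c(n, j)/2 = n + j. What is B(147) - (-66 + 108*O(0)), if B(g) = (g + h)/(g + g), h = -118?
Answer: 336953/294 ≈ 1146.1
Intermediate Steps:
c(n, j) = 2*j + 2*n (c(n, j) = 2*(n + j) = 2*(j + n) = 2*j + 2*n)
B(g) = (-118 + g)/(2*g) (B(g) = (g - 118)/(g + g) = (-118 + g)/((2*g)) = (-118 + g)*(1/(2*g)) = (-118 + g)/(2*g))
O(k) = -10 + 2*k + 2*k**2 (O(k) = (k**2 + k*k) + (2*k + 2*(-5)) = (k**2 + k**2) + (2*k - 10) = 2*k**2 + (-10 + 2*k) = -10 + 2*k + 2*k**2)
B(147) - (-66 + 108*O(0)) = (1/2)*(-118 + 147)/147 - (-66 + 108*(-10 + 2*0 + 2*0**2)) = (1/2)*(1/147)*29 - (-66 + 108*(-10 + 0 + 2*0)) = 29/294 - (-66 + 108*(-10 + 0 + 0)) = 29/294 - (-66 + 108*(-10)) = 29/294 - (-66 - 1080) = 29/294 - 1*(-1146) = 29/294 + 1146 = 336953/294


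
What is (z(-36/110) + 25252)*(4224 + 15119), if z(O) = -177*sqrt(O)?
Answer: 488449436 - 10271133*I*sqrt(110)/55 ≈ 4.8845e+8 - 1.9586e+6*I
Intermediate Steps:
(z(-36/110) + 25252)*(4224 + 15119) = (-177*3*I*sqrt(110)/55 + 25252)*(4224 + 15119) = (-177*3*I*sqrt(110)/55 + 25252)*19343 = (-531*I*sqrt(110)/55 + 25252)*19343 = (25252 - 531*I*sqrt(110)/55)*19343 = 488449436 - 10271133*I*sqrt(110)/55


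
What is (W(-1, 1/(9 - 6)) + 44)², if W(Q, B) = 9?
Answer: 2809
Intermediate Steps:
(W(-1, 1/(9 - 6)) + 44)² = (9 + 44)² = 53² = 2809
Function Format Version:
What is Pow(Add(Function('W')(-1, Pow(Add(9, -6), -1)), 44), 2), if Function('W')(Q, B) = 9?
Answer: 2809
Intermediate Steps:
Pow(Add(Function('W')(-1, Pow(Add(9, -6), -1)), 44), 2) = Pow(Add(9, 44), 2) = Pow(53, 2) = 2809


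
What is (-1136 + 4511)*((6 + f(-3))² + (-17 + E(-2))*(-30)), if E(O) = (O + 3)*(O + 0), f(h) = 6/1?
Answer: 2409750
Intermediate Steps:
f(h) = 6 (f(h) = 6*1 = 6)
E(O) = O*(3 + O) (E(O) = (3 + O)*O = O*(3 + O))
(-1136 + 4511)*((6 + f(-3))² + (-17 + E(-2))*(-30)) = (-1136 + 4511)*((6 + 6)² + (-17 - 2*(3 - 2))*(-30)) = 3375*(12² + (-17 - 2*1)*(-30)) = 3375*(144 + (-17 - 2)*(-30)) = 3375*(144 - 19*(-30)) = 3375*(144 + 570) = 3375*714 = 2409750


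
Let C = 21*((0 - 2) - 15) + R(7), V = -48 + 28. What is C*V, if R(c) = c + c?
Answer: 6860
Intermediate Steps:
V = -20
R(c) = 2*c
C = -343 (C = 21*((0 - 2) - 15) + 2*7 = 21*(-2 - 15) + 14 = 21*(-17) + 14 = -357 + 14 = -343)
C*V = -343*(-20) = 6860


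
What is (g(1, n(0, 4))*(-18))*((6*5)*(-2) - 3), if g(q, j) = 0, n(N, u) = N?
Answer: 0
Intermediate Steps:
(g(1, n(0, 4))*(-18))*((6*5)*(-2) - 3) = (0*(-18))*((6*5)*(-2) - 3) = 0*(30*(-2) - 3) = 0*(-60 - 3) = 0*(-63) = 0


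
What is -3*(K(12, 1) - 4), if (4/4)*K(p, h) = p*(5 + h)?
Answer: -204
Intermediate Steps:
K(p, h) = p*(5 + h)
-3*(K(12, 1) - 4) = -3*(12*(5 + 1) - 4) = -3*(12*6 - 4) = -3*(72 - 4) = -3*68 = -204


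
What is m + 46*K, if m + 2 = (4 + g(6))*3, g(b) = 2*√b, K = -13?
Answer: -588 + 6*√6 ≈ -573.30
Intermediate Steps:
m = 10 + 6*√6 (m = -2 + (4 + 2*√6)*3 = -2 + (12 + 6*√6) = 10 + 6*√6 ≈ 24.697)
m + 46*K = (10 + 6*√6) + 46*(-13) = (10 + 6*√6) - 598 = -588 + 6*√6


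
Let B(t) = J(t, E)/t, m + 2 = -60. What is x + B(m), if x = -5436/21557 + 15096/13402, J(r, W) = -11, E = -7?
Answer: 9418695227/8956114334 ≈ 1.0516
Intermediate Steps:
m = -62 (m = -2 - 60 = -62)
B(t) = -11/t
x = 126285600/144453457 (x = -5436*1/21557 + 15096*(1/13402) = -5436/21557 + 7548/6701 = 126285600/144453457 ≈ 0.87423)
x + B(m) = 126285600/144453457 - 11/(-62) = 126285600/144453457 - 11*(-1/62) = 126285600/144453457 + 11/62 = 9418695227/8956114334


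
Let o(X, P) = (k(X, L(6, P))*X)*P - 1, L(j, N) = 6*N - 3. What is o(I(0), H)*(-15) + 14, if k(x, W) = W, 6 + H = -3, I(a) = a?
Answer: 29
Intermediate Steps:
H = -9 (H = -6 - 3 = -9)
L(j, N) = -3 + 6*N
o(X, P) = -1 + P*X*(-3 + 6*P) (o(X, P) = ((-3 + 6*P)*X)*P - 1 = (X*(-3 + 6*P))*P - 1 = P*X*(-3 + 6*P) - 1 = -1 + P*X*(-3 + 6*P))
o(I(0), H)*(-15) + 14 = (-1 + 3*(-9)*0*(-1 + 2*(-9)))*(-15) + 14 = (-1 + 3*(-9)*0*(-1 - 18))*(-15) + 14 = (-1 + 3*(-9)*0*(-19))*(-15) + 14 = (-1 + 0)*(-15) + 14 = -1*(-15) + 14 = 15 + 14 = 29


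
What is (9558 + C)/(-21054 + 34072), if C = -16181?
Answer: -6623/13018 ≈ -0.50876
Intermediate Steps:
(9558 + C)/(-21054 + 34072) = (9558 - 16181)/(-21054 + 34072) = -6623/13018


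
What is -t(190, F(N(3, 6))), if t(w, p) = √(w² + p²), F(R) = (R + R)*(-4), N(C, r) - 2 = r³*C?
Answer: -10*√270761 ≈ -5203.5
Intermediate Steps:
N(C, r) = 2 + C*r³ (N(C, r) = 2 + r³*C = 2 + C*r³)
F(R) = -8*R (F(R) = (2*R)*(-4) = -8*R)
t(w, p) = √(p² + w²)
-t(190, F(N(3, 6))) = -√((-8*(2 + 3*6³))² + 190²) = -√((-8*(2 + 3*216))² + 36100) = -√((-8*(2 + 648))² + 36100) = -√((-8*650)² + 36100) = -√((-5200)² + 36100) = -√(27040000 + 36100) = -√27076100 = -10*√270761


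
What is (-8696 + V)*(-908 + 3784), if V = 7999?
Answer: -2004572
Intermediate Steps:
(-8696 + V)*(-908 + 3784) = (-8696 + 7999)*(-908 + 3784) = -697*2876 = -2004572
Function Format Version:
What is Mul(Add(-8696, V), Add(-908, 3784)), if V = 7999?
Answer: -2004572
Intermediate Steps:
Mul(Add(-8696, V), Add(-908, 3784)) = Mul(Add(-8696, 7999), Add(-908, 3784)) = Mul(-697, 2876) = -2004572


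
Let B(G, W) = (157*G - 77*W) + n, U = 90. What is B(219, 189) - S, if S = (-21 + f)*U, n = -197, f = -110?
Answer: 31423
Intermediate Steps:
B(G, W) = -197 - 77*W + 157*G (B(G, W) = (157*G - 77*W) - 197 = (-77*W + 157*G) - 197 = -197 - 77*W + 157*G)
S = -11790 (S = (-21 - 110)*90 = -131*90 = -11790)
B(219, 189) - S = (-197 - 77*189 + 157*219) - 1*(-11790) = (-197 - 14553 + 34383) + 11790 = 19633 + 11790 = 31423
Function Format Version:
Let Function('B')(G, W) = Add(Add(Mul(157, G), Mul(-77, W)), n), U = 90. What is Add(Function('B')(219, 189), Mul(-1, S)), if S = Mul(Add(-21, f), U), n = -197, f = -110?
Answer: 31423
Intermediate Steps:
Function('B')(G, W) = Add(-197, Mul(-77, W), Mul(157, G)) (Function('B')(G, W) = Add(Add(Mul(157, G), Mul(-77, W)), -197) = Add(Add(Mul(-77, W), Mul(157, G)), -197) = Add(-197, Mul(-77, W), Mul(157, G)))
S = -11790 (S = Mul(Add(-21, -110), 90) = Mul(-131, 90) = -11790)
Add(Function('B')(219, 189), Mul(-1, S)) = Add(Add(-197, Mul(-77, 189), Mul(157, 219)), Mul(-1, -11790)) = Add(Add(-197, -14553, 34383), 11790) = Add(19633, 11790) = 31423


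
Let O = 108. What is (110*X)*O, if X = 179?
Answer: 2126520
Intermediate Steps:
(110*X)*O = (110*179)*108 = 19690*108 = 2126520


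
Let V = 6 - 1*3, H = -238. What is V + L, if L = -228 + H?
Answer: -463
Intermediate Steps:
V = 3 (V = 6 - 3 = 3)
L = -466 (L = -228 - 238 = -466)
V + L = 3 - 466 = -463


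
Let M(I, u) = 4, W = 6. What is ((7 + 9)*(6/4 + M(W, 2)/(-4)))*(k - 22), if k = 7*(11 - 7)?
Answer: 48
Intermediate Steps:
k = 28 (k = 7*4 = 28)
((7 + 9)*(6/4 + M(W, 2)/(-4)))*(k - 22) = ((7 + 9)*(6/4 + 4/(-4)))*(28 - 22) = (16*(6*(¼) + 4*(-¼)))*6 = (16*(3/2 - 1))*6 = (16*(½))*6 = 8*6 = 48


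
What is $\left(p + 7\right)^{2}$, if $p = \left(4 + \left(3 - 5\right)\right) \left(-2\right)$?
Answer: $9$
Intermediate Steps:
$p = -4$ ($p = \left(4 - 2\right) \left(-2\right) = 2 \left(-2\right) = -4$)
$\left(p + 7\right)^{2} = \left(-4 + 7\right)^{2} = 3^{2} = 9$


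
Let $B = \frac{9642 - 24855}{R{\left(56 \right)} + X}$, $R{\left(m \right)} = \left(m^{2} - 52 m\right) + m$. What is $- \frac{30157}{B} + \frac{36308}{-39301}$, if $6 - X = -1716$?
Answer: $\frac{215656232810}{54353283} \approx 3967.7$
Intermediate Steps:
$X = 1722$ ($X = 6 - -1716 = 6 + 1716 = 1722$)
$R{\left(m \right)} = m^{2} - 51 m$
$B = - \frac{1383}{182}$ ($B = \frac{9642 - 24855}{56 \left(-51 + 56\right) + 1722} = - \frac{15213}{56 \cdot 5 + 1722} = - \frac{15213}{280 + 1722} = - \frac{15213}{2002} = \left(-15213\right) \frac{1}{2002} = - \frac{1383}{182} \approx -7.5989$)
$- \frac{30157}{B} + \frac{36308}{-39301} = - \frac{30157}{- \frac{1383}{182}} + \frac{36308}{-39301} = \left(-30157\right) \left(- \frac{182}{1383}\right) + 36308 \left(- \frac{1}{39301}\right) = \frac{5488574}{1383} - \frac{36308}{39301} = \frac{215656232810}{54353283}$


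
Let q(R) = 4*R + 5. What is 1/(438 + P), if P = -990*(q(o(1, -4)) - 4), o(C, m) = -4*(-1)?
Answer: -1/16392 ≈ -6.1005e-5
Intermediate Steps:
o(C, m) = 4
q(R) = 5 + 4*R
P = -16830 (P = -990*((5 + 4*4) - 4) = -990*((5 + 16) - 4) = -990*(21 - 4) = -990*17 = -198*85 = -16830)
1/(438 + P) = 1/(438 - 16830) = 1/(-16392) = -1/16392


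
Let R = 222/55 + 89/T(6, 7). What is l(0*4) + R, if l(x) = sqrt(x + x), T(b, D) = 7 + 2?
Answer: 6893/495 ≈ 13.925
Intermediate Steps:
T(b, D) = 9
R = 6893/495 (R = 222/55 + 89/9 = 6893/495 ≈ 13.925)
l(x) = sqrt(2)*sqrt(x) (l(x) = sqrt(2*x) = sqrt(2)*sqrt(x))
l(0*4) + R = sqrt(2)*sqrt(0*4) + 6893/495 = sqrt(2)*sqrt(0) + 6893/495 = sqrt(2)*0 + 6893/495 = 0 + 6893/495 = 6893/495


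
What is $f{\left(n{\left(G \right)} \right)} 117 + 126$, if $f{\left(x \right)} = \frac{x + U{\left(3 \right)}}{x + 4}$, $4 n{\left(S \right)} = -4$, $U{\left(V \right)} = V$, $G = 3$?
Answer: $204$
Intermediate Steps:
$n{\left(S \right)} = -1$ ($n{\left(S \right)} = \frac{1}{4} \left(-4\right) = -1$)
$f{\left(x \right)} = \frac{3 + x}{4 + x}$ ($f{\left(x \right)} = \frac{x + 3}{x + 4} = \frac{3 + x}{4 + x}$)
$f{\left(n{\left(G \right)} \right)} 117 + 126 = \frac{3 - 1}{4 - 1} \cdot 117 + 126 = \frac{1}{3} \cdot 2 \cdot 117 + 126 = \frac{2}{3} \cdot 117 + 126 = 78 + 126 = 204$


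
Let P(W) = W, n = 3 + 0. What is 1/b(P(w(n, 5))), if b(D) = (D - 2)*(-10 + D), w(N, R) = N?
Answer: -⅐ ≈ -0.14286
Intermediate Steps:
n = 3
b(D) = (-10 + D)*(-2 + D) (b(D) = (-2 + D)*(-10 + D) = (-10 + D)*(-2 + D))
1/b(P(w(n, 5))) = 1/(20 + 3² - 12*3) = 1/(20 + 9 - 36) = 1/(-7) = -⅐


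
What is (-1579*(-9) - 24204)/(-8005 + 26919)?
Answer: -9993/18914 ≈ -0.52834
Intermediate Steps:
(-1579*(-9) - 24204)/(-8005 + 26919) = (14211 - 24204)/18914 = -9993*1/18914 = -9993/18914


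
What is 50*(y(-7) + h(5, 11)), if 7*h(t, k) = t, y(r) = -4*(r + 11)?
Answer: -5350/7 ≈ -764.29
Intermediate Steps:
y(r) = -44 - 4*r (y(r) = -4*(11 + r) = -44 - 4*r)
h(t, k) = t/7
50*(y(-7) + h(5, 11)) = 50*((-44 - 4*(-7)) + (⅐)*5) = 50*((-44 + 28) + 5/7) = 50*(-16 + 5/7) = 50*(-107/7) = -5350/7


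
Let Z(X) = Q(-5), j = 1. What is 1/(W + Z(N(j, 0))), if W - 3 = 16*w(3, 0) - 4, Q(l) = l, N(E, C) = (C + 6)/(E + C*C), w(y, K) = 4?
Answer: 1/58 ≈ 0.017241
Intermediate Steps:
N(E, C) = (6 + C)/(E + C²)
Z(X) = -5
W = 63 (W = 3 + (16*4 - 4) = 3 + (64 - 4) = 3 + 60 = 63)
1/(W + Z(N(j, 0))) = 1/(63 - 5) = 1/58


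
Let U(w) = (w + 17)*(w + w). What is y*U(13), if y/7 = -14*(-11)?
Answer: 840840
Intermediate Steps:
y = 1078 (y = 7*(-14*(-11)) = 7*154 = 1078)
U(w) = 2*w*(17 + w) (U(w) = (17 + w)*(2*w) = 2*w*(17 + w))
y*U(13) = 1078*(2*13*(17 + 13)) = 1078*(2*13*30) = 1078*780 = 840840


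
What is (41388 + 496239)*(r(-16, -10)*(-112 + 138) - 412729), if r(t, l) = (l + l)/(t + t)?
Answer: -887542070577/4 ≈ -2.2189e+11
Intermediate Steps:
r(t, l) = l/t (r(t, l) = (2*l)/((2*t)) = (2*l)*(1/(2*t)) = l/t)
(41388 + 496239)*(r(-16, -10)*(-112 + 138) - 412729) = (41388 + 496239)*((-10/(-16))*(-112 + 138) - 412729) = 537627*(-10*(-1/16)*26 - 412729) = 537627*((5/8)*26 - 412729) = 537627*(65/4 - 412729) = 537627*(-1650851/4) = -887542070577/4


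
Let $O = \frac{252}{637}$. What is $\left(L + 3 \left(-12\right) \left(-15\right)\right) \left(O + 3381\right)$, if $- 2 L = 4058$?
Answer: $- \frac{458175723}{91} \approx -5.0349 \cdot 10^{6}$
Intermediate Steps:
$L = -2029$ ($L = \left(- \frac{1}{2}\right) 4058 = -2029$)
$O = \frac{36}{91}$ ($O = 252 \cdot \frac{1}{637} = \frac{36}{91} \approx 0.3956$)
$\left(L + 3 \left(-12\right) \left(-15\right)\right) \left(O + 3381\right) = \left(-2029 + 3 \left(-12\right) \left(-15\right)\right) \left(\frac{36}{91} + 3381\right) = \left(-2029 - -540\right) \frac{307707}{91} = \left(-2029 + 540\right) \frac{307707}{91} = \left(-1489\right) \frac{307707}{91} = - \frac{458175723}{91}$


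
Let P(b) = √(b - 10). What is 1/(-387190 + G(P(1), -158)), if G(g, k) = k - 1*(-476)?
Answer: -1/386872 ≈ -2.5848e-6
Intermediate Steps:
P(b) = √(-10 + b)
G(g, k) = 476 + k (G(g, k) = k + 476 = 476 + k)
1/(-387190 + G(P(1), -158)) = 1/(-387190 + (476 - 158)) = 1/(-387190 + 318) = 1/(-386872) = -1/386872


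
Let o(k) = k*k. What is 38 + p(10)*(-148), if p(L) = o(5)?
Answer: -3662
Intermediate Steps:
o(k) = k²
p(L) = 25 (p(L) = 5² = 25)
38 + p(10)*(-148) = 38 + 25*(-148) = 38 - 3700 = -3662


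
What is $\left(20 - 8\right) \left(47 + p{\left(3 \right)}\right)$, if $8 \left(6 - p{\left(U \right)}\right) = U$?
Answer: $\frac{1263}{2} \approx 631.5$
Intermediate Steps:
$p{\left(U \right)} = 6 - \frac{U}{8}$
$\left(20 - 8\right) \left(47 + p{\left(3 \right)}\right) = \left(20 - 8\right) \left(47 + \left(6 - \frac{3}{8}\right)\right) = 12 \left(47 + \frac{45}{8}\right) = 12 \cdot \frac{421}{8} = \frac{1263}{2}$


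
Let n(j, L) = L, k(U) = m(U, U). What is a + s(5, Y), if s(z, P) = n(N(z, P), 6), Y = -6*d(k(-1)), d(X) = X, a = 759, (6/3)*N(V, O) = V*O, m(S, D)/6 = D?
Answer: 765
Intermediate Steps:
m(S, D) = 6*D
k(U) = 6*U
N(V, O) = O*V/2 (N(V, O) = (V*O)/2 = (O*V)/2 = O*V/2)
Y = 36 (Y = -36*(-1) = -6*(-6) = 36)
s(z, P) = 6
a + s(5, Y) = 759 + 6 = 765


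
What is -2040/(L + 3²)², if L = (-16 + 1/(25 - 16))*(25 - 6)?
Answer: -20655/868562 ≈ -0.023781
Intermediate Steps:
L = -2717/9 (L = (-16 + 1/9)*19 = (-16 + ⅑)*19 = -143/9*19 = -2717/9 ≈ -301.89)
-2040/(L + 3²)² = -2040/(-2717/9 + 3²)² = -2040/(-2717/9 + 9)² = -2040/((-2636/9)²) = -2040/6948496/81 = -2040*81/6948496 = -20655/868562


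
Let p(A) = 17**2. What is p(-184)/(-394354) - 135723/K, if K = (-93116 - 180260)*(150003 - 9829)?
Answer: -5510508518797/7555863539242048 ≈ -0.00072930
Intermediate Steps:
p(A) = 289
K = -38320207424 (K = -273376*140174 = -38320207424)
p(-184)/(-394354) - 135723/K = 289/(-394354) - 135723/(-38320207424) = 289*(-1/394354) - 135723*(-1/38320207424) = -289/394354 + 135723/38320207424 = -5510508518797/7555863539242048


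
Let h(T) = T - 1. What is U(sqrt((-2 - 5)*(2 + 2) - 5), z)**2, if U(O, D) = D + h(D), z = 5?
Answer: 81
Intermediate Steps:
h(T) = -1 + T
U(O, D) = -1 + 2*D (U(O, D) = D + (-1 + D) = -1 + 2*D)
U(sqrt((-2 - 5)*(2 + 2) - 5), z)**2 = (-1 + 2*5)**2 = (-1 + 10)**2 = 9**2 = 81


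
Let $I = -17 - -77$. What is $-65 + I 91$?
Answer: $5395$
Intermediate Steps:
$I = 60$ ($I = -17 + 77 = 60$)
$-65 + I 91 = -65 + 60 \cdot 91 = -65 + 5460 = 5395$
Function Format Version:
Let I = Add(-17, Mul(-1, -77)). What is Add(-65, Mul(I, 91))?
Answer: 5395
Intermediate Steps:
I = 60 (I = Add(-17, 77) = 60)
Add(-65, Mul(I, 91)) = Add(-65, Mul(60, 91)) = Add(-65, 5460) = 5395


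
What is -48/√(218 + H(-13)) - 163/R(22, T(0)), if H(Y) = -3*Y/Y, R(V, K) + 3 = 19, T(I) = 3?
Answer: -163/16 - 48*√215/215 ≈ -13.461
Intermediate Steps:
R(V, K) = 16 (R(V, K) = -3 + 19 = 16)
H(Y) = -3 (H(Y) = -3*1 = -3)
-48/√(218 + H(-13)) - 163/R(22, T(0)) = -48/√(218 - 3) - 163/16 = -48*√215/215 - 163*1/16 = -48*√215/215 - 163/16 = -163/16 - 48*√215/215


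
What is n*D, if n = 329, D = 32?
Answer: 10528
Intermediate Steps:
n*D = 329*32 = 10528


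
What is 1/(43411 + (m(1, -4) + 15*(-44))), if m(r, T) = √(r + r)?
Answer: 42751/1827647999 - √2/1827647999 ≈ 2.3390e-5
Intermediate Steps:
m(r, T) = √2*√r (m(r, T) = √(2*r) = √2*√r)
1/(43411 + (m(1, -4) + 15*(-44))) = 1/(43411 + (√2*√1 + 15*(-44))) = 1/(43411 + (√2*1 - 660)) = 1/(43411 + (√2 - 660)) = 1/(43411 + (-660 + √2)) = 1/(42751 + √2)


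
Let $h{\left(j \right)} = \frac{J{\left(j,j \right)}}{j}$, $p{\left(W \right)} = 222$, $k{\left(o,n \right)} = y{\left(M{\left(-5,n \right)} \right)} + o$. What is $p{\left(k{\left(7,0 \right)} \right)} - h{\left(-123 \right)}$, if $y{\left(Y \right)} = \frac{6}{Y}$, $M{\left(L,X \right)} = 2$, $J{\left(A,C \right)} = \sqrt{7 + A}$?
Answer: $222 + \frac{2 i \sqrt{29}}{123} \approx 222.0 + 0.087564 i$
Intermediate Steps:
$k{\left(o,n \right)} = 3 + o$ ($k{\left(o,n \right)} = \frac{6}{2} + o = 6 \cdot \frac{1}{2} + o = 3 + o$)
$h{\left(j \right)} = \frac{\sqrt{7 + j}}{j}$
$p{\left(k{\left(7,0 \right)} \right)} - h{\left(-123 \right)} = 222 - \frac{\sqrt{7 - 123}}{-123} = 222 - - \frac{\sqrt{-116}}{123} = 222 - - \frac{2 i \sqrt{29}}{123} = 222 + \frac{2 i \sqrt{29}}{123}$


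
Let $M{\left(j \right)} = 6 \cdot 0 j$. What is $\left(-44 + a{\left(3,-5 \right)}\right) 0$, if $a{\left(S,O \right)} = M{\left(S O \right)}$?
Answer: $0$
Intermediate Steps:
$M{\left(j \right)} = 0$ ($M{\left(j \right)} = 0 j = 0$)
$a{\left(S,O \right)} = 0$
$\left(-44 + a{\left(3,-5 \right)}\right) 0 = \left(-44 + 0\right) 0 = \left(-44\right) 0 = 0$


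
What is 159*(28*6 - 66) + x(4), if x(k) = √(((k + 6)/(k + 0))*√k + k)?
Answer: 16221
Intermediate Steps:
x(k) = √(k + (6 + k)/√k) (x(k) = √(((6 + k)/k)*√k + k) = √((6 + k)/√k + k) = √(k + (6 + k)/√k))
159*(28*6 - 66) + x(4) = 159*(28*6 - 66) + √((6 + 4 + 4^(3/2))/√4) = 159*(168 - 66) + √((6 + 4 + 8)/2) = 159*102 + √((½)*18) = 16218 + √9 = 16218 + 3 = 16221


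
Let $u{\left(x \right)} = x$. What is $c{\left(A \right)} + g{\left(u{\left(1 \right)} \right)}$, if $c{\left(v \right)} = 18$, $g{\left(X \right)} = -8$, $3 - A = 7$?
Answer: $10$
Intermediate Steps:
$A = -4$ ($A = 3 - 7 = -4$)
$c{\left(A \right)} + g{\left(u{\left(1 \right)} \right)} = 18 - 8 = 10$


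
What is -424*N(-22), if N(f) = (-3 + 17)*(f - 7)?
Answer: 172144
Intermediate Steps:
N(f) = -98 + 14*f (N(f) = 14*(-7 + f) = -98 + 14*f)
-424*N(-22) = -424*(-98 + 14*(-22)) = -424*(-98 - 308) = -424*(-406) = 172144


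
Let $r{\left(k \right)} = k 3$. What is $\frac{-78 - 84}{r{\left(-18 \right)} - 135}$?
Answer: $\frac{6}{7} \approx 0.85714$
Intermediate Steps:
$r{\left(k \right)} = 3 k$
$\frac{-78 - 84}{r{\left(-18 \right)} - 135} = \frac{-78 - 84}{3 \left(-18\right) - 135} = - \frac{162}{-54 - 135} = - \frac{162}{-189} = \left(-162\right) \left(- \frac{1}{189}\right) = \frac{6}{7}$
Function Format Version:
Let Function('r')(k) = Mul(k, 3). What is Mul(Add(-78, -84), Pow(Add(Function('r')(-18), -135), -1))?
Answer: Rational(6, 7) ≈ 0.85714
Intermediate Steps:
Function('r')(k) = Mul(3, k)
Mul(Add(-78, -84), Pow(Add(Function('r')(-18), -135), -1)) = Mul(Add(-78, -84), Pow(Add(Mul(3, -18), -135), -1)) = Mul(-162, Pow(Add(-54, -135), -1)) = Mul(-162, Pow(-189, -1)) = Mul(-162, Rational(-1, 189)) = Rational(6, 7)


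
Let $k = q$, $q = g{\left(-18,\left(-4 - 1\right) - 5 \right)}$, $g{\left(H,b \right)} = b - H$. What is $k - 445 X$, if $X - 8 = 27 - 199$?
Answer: $72988$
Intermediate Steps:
$q = 8$ ($q = \left(\left(-4 - 1\right) - 5\right) - -18 = \left(-5 - 5\right) + 18 = -10 + 18 = 8$)
$X = -164$ ($X = 8 + \left(27 - 199\right) = 8 - 172 = -164$)
$k = 8$
$k - 445 X = 8 - -72980 = 8 + 72980 = 72988$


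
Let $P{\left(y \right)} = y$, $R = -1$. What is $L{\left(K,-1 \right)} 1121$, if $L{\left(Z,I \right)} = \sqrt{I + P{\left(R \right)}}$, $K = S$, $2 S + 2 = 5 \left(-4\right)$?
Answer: $1121 i \sqrt{2} \approx 1585.3 i$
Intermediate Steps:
$S = -11$ ($S = -1 + \frac{5 \left(-4\right)}{2} = -1 + \frac{1}{2} \left(-20\right) = -1 - 10 = -11$)
$K = -11$
$L{\left(Z,I \right)} = \sqrt{-1 + I}$ ($L{\left(Z,I \right)} = \sqrt{I - 1} = \sqrt{-1 + I}$)
$L{\left(K,-1 \right)} 1121 = \sqrt{-1 - 1} \cdot 1121 = \sqrt{-2} \cdot 1121 = i \sqrt{2} \cdot 1121 = 1121 i \sqrt{2}$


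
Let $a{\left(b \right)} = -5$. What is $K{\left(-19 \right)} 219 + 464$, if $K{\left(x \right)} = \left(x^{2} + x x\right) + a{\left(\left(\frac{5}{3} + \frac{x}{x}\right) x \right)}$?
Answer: $157487$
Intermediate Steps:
$K{\left(x \right)} = -5 + 2 x^{2}$ ($K{\left(x \right)} = \left(x^{2} + x x\right) - 5 = \left(x^{2} + x^{2}\right) - 5 = 2 x^{2} - 5 = -5 + 2 x^{2}$)
$K{\left(-19 \right)} 219 + 464 = \left(-5 + 2 \left(-19\right)^{2}\right) 219 + 464 = \left(-5 + 2 \cdot 361\right) 219 + 464 = \left(-5 + 722\right) 219 + 464 = 717 \cdot 219 + 464 = 157023 + 464 = 157487$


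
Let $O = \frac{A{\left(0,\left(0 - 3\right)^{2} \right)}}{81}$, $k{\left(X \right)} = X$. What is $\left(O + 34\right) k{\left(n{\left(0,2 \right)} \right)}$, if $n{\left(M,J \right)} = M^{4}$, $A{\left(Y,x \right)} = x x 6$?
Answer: $0$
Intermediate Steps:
$A{\left(Y,x \right)} = 6 x^{2}$ ($A{\left(Y,x \right)} = x^{2} \cdot 6 = 6 x^{2}$)
$O = 6$ ($O = \frac{6 \left(\left(0 - 3\right)^{2}\right)^{2}}{81} = 6 \left(\left(-3\right)^{2}\right)^{2} \cdot \frac{1}{81} = 6 \cdot 9^{2} \cdot \frac{1}{81} = 6 \cdot 81 \cdot \frac{1}{81} = 486 \cdot \frac{1}{81} = 6$)
$\left(O + 34\right) k{\left(n{\left(0,2 \right)} \right)} = \left(6 + 34\right) 0^{4} = 40 \cdot 0 = 0$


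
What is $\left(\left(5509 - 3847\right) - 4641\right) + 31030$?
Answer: $28051$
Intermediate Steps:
$\left(\left(5509 - 3847\right) - 4641\right) + 31030 = \left(1662 - 4641\right) + 31030 = -2979 + 31030 = 28051$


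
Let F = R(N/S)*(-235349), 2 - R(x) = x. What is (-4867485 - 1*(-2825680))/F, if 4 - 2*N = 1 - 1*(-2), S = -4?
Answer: 16334440/4000933 ≈ 4.0827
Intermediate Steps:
N = ½ (N = 2 - (1 - 1*(-2))/2 = 2 - (1 + 2)/2 = 2 - ½*3 = 2 - 3/2 = ½ ≈ 0.50000)
R(x) = 2 - x
F = -4000933/8 (F = (2 - 1/(2*(-4)))*(-235349) = (2 - (-1)/(2*4))*(-235349) = (2 - 1*(-⅛))*(-235349) = (2 + ⅛)*(-235349) = (17/8)*(-235349) = -4000933/8 ≈ -5.0012e+5)
(-4867485 - 1*(-2825680))/F = (-4867485 - 1*(-2825680))/(-4000933/8) = (-4867485 + 2825680)*(-8/4000933) = -2041805*(-8/4000933) = 16334440/4000933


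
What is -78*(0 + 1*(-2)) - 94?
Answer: 62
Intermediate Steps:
-78*(0 + 1*(-2)) - 94 = -78*(0 - 2) - 94 = -78*(-2) - 94 = 156 - 94 = 62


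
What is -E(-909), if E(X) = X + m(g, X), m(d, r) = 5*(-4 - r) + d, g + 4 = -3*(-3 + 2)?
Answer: -3615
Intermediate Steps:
g = -1 (g = -4 - 3*(-3 + 2) = -4 - 3*(-1) = -4 + 3 = -1)
m(d, r) = -20 + d - 5*r (m(d, r) = (-20 - 5*r) + d = -20 + d - 5*r)
E(X) = -21 - 4*X (E(X) = X + (-20 - 1 - 5*X) = X + (-21 - 5*X) = -21 - 4*X)
-E(-909) = -(-21 - 4*(-909)) = -(-21 + 3636) = -1*3615 = -3615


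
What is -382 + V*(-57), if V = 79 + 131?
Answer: -12352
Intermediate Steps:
V = 210
-382 + V*(-57) = -382 + 210*(-57) = -382 - 11970 = -12352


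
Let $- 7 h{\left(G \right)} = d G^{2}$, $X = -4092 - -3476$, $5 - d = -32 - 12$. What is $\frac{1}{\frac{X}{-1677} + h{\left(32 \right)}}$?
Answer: $- \frac{1677}{12020120} \approx -0.00013952$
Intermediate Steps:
$d = 49$ ($d = 5 - \left(-32 - 12\right) = 5 - -44 = 5 + 44 = 49$)
$X = -616$ ($X = -4092 + 3476 = -616$)
$h{\left(G \right)} = - 7 G^{2}$ ($h{\left(G \right)} = - \frac{49 G^{2}}{7} = - 7 G^{2}$)
$\frac{1}{\frac{X}{-1677} + h{\left(32 \right)}} = \frac{1}{- \frac{616}{-1677} - 7 \cdot 32^{2}} = \frac{1}{\left(-616\right) \left(- \frac{1}{1677}\right) - 7168} = \frac{1}{\frac{616}{1677} - 7168} = \frac{1}{- \frac{12020120}{1677}} = - \frac{1677}{12020120}$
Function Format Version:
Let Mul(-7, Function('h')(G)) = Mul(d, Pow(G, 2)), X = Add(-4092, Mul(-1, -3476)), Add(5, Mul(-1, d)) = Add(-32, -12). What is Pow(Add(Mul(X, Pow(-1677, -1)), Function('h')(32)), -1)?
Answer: Rational(-1677, 12020120) ≈ -0.00013952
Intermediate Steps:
d = 49 (d = Add(5, Mul(-1, Add(-32, -12))) = Add(5, Mul(-1, -44)) = Add(5, 44) = 49)
X = -616 (X = Add(-4092, 3476) = -616)
Function('h')(G) = Mul(-7, Pow(G, 2)) (Function('h')(G) = Mul(Rational(-1, 7), Mul(49, Pow(G, 2))) = Mul(-7, Pow(G, 2)))
Pow(Add(Mul(X, Pow(-1677, -1)), Function('h')(32)), -1) = Pow(Add(Mul(-616, Pow(-1677, -1)), Mul(-7, Pow(32, 2))), -1) = Pow(Add(Mul(-616, Rational(-1, 1677)), Mul(-7, 1024)), -1) = Pow(Add(Rational(616, 1677), -7168), -1) = Pow(Rational(-12020120, 1677), -1) = Rational(-1677, 12020120)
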